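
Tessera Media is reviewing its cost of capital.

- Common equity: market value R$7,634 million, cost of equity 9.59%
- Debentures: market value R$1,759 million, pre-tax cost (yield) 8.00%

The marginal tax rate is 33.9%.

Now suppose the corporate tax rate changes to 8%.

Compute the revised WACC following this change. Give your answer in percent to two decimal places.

9.17%

After the change:
Total capital V = 7634 + 1759 = 9393.
Equity: weight = 7634/9393 = 0.8127; cost = 9.59%.
Debentures: weight = 1759/9393 = 0.1873; after-tax cost = 8% × (1 − 8%) = 7.3600%.
WACC = 0.8127 × 9.5900% + 0.1873 × 7.3600% = 9.1724%.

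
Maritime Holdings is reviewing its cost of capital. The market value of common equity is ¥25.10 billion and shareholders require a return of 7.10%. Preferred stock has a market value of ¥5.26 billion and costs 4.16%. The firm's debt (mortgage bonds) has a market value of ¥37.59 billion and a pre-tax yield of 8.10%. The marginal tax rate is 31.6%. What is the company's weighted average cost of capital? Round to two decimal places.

6.01%

Total capital V = 25.1 + 5.26 + 37.59 = 67.95.
Equity: weight = 25.1/67.95 = 0.3694; cost = 7.1%.
Preferred: weight = 5.26/67.95 = 0.0774; cost = 4.16%.
Mortgage bonds: weight = 37.59/67.95 = 0.5532; after-tax cost = 8.1% × (1 − 31.6%) = 5.5404%.
WACC = 0.3694 × 7.1000% + 0.0774 × 4.1600% + 0.5532 × 5.5404% = 6.0096%.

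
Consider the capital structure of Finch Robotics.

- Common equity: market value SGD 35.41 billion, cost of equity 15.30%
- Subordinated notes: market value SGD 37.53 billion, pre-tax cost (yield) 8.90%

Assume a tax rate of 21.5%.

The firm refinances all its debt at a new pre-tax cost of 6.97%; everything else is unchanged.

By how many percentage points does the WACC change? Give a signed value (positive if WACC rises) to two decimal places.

-0.78 pp

Current WACC:
Total capital V = 35.41 + 37.53 = 72.94.
Equity: weight = 35.41/72.94 = 0.4855; cost = 15.3%.
Subordinated notes: weight = 37.53/72.94 = 0.5145; after-tax cost = 8.9% × (1 − 21.5%) = 6.9865%.
WACC = 0.4855 × 15.3000% + 0.5145 × 6.9865% = 11.0224%.
After the change:
Total capital V = 35.41 + 37.53 = 72.94.
Equity: weight = 35.41/72.94 = 0.4855; cost = 15.3%.
Subordinated notes: weight = 37.53/72.94 = 0.5145; after-tax cost = 6.97% × (1 − 21.5%) = 5.4714%.
WACC = 0.4855 × 15.3000% + 0.5145 × 5.4714% = 10.2429%.
Change in WACC = 10.2429% − 11.0224% = -0.7795 pp.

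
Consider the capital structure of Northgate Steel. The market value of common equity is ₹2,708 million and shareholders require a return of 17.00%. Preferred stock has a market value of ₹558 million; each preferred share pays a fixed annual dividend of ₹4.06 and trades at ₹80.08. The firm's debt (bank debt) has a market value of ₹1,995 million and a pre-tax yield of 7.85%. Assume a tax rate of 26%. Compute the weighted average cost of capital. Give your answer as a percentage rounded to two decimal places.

Cost of preferred: Rp = 4.06 / 80.08 = 5.0699%.
Total capital V = 2708 + 558 + 1995 = 5261.
Equity: weight = 2708/5261 = 0.5147; cost = 17%.
Preferred: weight = 558/5261 = 0.1061; cost = 5.0699%.
Bank debt: weight = 1995/5261 = 0.3792; after-tax cost = 7.85% × (1 − 26%) = 5.8090%.
WACC = 0.5147 × 17.0000% + 0.1061 × 5.0699% + 0.3792 × 5.8090% = 11.4910%.

11.49%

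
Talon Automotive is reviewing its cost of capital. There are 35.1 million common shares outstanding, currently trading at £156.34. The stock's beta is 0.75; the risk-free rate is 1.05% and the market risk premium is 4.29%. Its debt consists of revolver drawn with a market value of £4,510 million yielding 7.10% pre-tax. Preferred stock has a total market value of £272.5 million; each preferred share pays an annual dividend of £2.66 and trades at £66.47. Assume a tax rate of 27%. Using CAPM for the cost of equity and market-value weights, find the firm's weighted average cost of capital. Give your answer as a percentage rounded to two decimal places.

4.66%

Cost of equity via CAPM: Re = 1.05% + 0.75 × 4.29% = 4.2675%.
Cost of preferred: Rp = 2.66 / 66.47 = 4.0018%.
Market value of equity E = 156.34 × 35.1m = 5487.534m.
Total capital V = 5487.534 + 272.5 + 4510 = 10270.034.
Equity: weight = 5487.534/10270.034 = 0.5343; cost = 4.2675%.
Preferred: weight = 272.5/10270.034 = 0.0265; cost = 4.0018%.
Revolver drawn: weight = 4510/10270.034 = 0.4391; after-tax cost = 7.1% × (1 − 27%) = 5.1830%.
WACC = 0.5343 × 4.2675% + 0.0265 × 4.0018% + 0.4391 × 5.1830% = 4.6625%.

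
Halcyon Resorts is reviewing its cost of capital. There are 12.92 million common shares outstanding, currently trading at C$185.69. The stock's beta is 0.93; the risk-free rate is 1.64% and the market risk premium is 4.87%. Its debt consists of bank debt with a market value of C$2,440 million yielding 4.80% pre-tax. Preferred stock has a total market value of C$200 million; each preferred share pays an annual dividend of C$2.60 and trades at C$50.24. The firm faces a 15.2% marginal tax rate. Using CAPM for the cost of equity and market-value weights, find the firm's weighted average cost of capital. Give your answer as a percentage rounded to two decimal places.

Cost of equity via CAPM: Re = 1.64% + 0.93 × 4.87% = 6.1691%.
Cost of preferred: Rp = 2.6 / 50.24 = 5.1752%.
Market value of equity E = 185.69 × 12.92m = 2399.1148m.
Total capital V = 2399.1148 + 200 + 2440 = 5039.1148.
Equity: weight = 2399.1148/5039.1148 = 0.4761; cost = 6.1691%.
Preferred: weight = 200/5039.1148 = 0.0397; cost = 5.1752%.
Bank debt: weight = 2440/5039.1148 = 0.4842; after-tax cost = 4.8% × (1 − 15.2%) = 4.0704%.
WACC = 0.4761 × 6.1691% + 0.0397 × 5.1752% + 0.4842 × 4.0704% = 5.1134%.

5.11%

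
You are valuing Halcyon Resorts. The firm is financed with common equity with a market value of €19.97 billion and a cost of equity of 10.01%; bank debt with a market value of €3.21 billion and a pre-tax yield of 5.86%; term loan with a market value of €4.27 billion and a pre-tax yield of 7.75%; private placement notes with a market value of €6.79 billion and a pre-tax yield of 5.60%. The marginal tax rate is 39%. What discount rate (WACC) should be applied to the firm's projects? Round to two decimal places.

Total capital V = 19.97 + 3.21 + 4.27 + 6.79 = 34.24.
Equity: weight = 19.97/34.24 = 0.5832; cost = 10.01%.
Bank debt: weight = 3.21/34.24 = 0.0938; after-tax cost = 5.86% × (1 − 39%) = 3.5746%.
Term loan: weight = 4.27/34.24 = 0.1247; after-tax cost = 7.75% × (1 − 39%) = 4.7275%.
Private placement notes: weight = 6.79/34.24 = 0.1983; after-tax cost = 5.6% × (1 − 39%) = 3.4160%.
WACC = 0.5832 × 10.0100% + 0.0938 × 3.5746% + 0.1247 × 4.7275% + 0.1983 × 3.4160% = 7.4403%.

7.44%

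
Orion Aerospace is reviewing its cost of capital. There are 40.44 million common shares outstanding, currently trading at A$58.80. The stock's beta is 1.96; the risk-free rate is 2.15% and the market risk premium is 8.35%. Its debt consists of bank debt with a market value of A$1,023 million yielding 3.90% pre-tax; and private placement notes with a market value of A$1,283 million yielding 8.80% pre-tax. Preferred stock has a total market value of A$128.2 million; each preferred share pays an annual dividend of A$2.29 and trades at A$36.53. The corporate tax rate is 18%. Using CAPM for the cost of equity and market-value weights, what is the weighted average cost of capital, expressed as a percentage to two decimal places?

Cost of equity via CAPM: Re = 2.15% + 1.96 × 8.35% = 18.5160%.
Cost of preferred: Rp = 2.29 / 36.53 = 6.2688%.
Market value of equity E = 58.8 × 40.44m = 2377.872m.
Total capital V = 2377.872 + 128.2 + 1023 + 1283 = 4812.072.
Equity: weight = 2377.872/4812.072 = 0.4941; cost = 18.516%.
Preferred: weight = 128.2/4812.072 = 0.0266; cost = 6.2688%.
Bank debt: weight = 1023/4812.072 = 0.2126; after-tax cost = 3.9% × (1 − 18%) = 3.1980%.
Private placement notes: weight = 1283/4812.072 = 0.2666; after-tax cost = 8.8% × (1 − 18%) = 7.2160%.
WACC = 0.4941 × 18.5160% + 0.0266 × 6.2688% + 0.2126 × 3.1980% + 0.2666 × 7.2160% = 11.9204%.

11.92%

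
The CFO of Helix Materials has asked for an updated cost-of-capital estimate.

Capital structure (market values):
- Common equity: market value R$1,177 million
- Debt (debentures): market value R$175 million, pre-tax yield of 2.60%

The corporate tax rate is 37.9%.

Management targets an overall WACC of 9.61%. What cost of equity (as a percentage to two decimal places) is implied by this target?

Total capital V = 1177 + 175 = 1352.
Equity weight = 1177/1352 = 0.8706.
Debentures weight = 175/1352 = 0.1294.
Debt contribution = 0.1294 × 2.6% × (1 − 37.9%) = 0.2090%.
Required equity contribution = 9.61% − 0.2090% = 9.4010%.
Re = 9.4010% / 0.8706 = 10.7988%.

10.80%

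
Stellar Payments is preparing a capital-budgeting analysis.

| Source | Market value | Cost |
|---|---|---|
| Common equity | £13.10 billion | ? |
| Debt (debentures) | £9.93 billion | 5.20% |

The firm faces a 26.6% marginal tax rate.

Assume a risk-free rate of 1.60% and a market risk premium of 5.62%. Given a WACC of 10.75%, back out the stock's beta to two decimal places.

2.56

Total capital V = 13.1 + 9.93 = 23.03.
Equity weight = 13.1/23.03 = 0.5688.
Debentures weight = 9.93/23.03 = 0.4312.
Debt contribution = 0.4312 × 5.2% × (1 − 26.6%) = 1.6457%.
Required equity contribution = 10.75% − 1.6457% = 9.1043%  ⇒  Re = 16.0055%.
CAPM: 16.0055% = 1.6% + β × 5.62%  ⇒  β = 2.5633.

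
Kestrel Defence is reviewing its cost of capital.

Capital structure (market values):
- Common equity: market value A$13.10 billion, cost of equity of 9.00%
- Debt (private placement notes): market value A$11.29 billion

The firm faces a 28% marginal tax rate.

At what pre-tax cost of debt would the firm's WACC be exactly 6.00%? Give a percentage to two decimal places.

Total capital V = 13.1 + 11.29 = 24.39.
Equity weight = 13.1/24.39 = 0.5371.
Private placement notes weight = 11.29/24.39 = 0.4629.
Equity contribution = 0.5371 × 9% = 4.8339%.
Remaining for debt = 6.0% − 4.8339% = 1.1661%.
Rd × (1 − 28%) × 0.4629 = 1.1661%  ⇒  Rd = 3.4987%.

3.50%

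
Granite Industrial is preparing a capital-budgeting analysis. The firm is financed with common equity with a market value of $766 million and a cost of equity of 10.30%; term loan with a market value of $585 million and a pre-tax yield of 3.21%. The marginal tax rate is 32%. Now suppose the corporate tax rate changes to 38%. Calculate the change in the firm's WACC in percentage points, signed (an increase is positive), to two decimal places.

Current WACC:
Total capital V = 766 + 585 = 1351.
Equity: weight = 766/1351 = 0.5670; cost = 10.3%.
Term loan: weight = 585/1351 = 0.4330; after-tax cost = 3.21% × (1 − 32%) = 2.1828%.
WACC = 0.5670 × 10.3000% + 0.4330 × 2.1828% = 6.7852%.
After the change:
Total capital V = 766 + 585 = 1351.
Equity: weight = 766/1351 = 0.5670; cost = 10.3%.
Term loan: weight = 585/1351 = 0.4330; after-tax cost = 3.21% × (1 − 38%) = 1.9902%.
WACC = 0.5670 × 10.3000% + 0.4330 × 1.9902% = 6.7018%.
Change in WACC = 6.7018% − 6.7852% = -0.0834 pp.

-0.08 pp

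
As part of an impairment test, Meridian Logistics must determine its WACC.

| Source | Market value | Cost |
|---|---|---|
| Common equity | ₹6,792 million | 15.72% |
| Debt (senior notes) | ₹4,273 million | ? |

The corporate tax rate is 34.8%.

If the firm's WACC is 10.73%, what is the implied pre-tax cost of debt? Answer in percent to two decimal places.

4.29%

Total capital V = 6792 + 4273 = 11065.
Equity weight = 6792/11065 = 0.6138.
Senior notes weight = 4273/11065 = 0.3862.
Equity contribution = 0.6138 × 15.72% = 9.6494%.
Remaining for debt = 10.73% − 9.6494% = 1.0806%.
Rd × (1 − 34.8%) × 0.3862 = 1.0806%  ⇒  Rd = 4.2919%.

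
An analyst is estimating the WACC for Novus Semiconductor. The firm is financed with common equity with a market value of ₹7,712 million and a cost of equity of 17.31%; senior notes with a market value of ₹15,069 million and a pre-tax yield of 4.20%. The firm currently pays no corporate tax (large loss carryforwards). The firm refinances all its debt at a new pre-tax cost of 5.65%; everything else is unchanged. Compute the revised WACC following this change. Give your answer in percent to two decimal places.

9.60%

After the change:
Total capital V = 7712 + 15069 = 22781.
Equity: weight = 7712/22781 = 0.3385; cost = 17.31%.
Senior notes: weight = 15069/22781 = 0.6615; after-tax cost = 5.65% × (1 − 0%) = 5.6500%.
WACC = 0.3385 × 17.3100% + 0.6615 × 5.6500% = 9.5972%.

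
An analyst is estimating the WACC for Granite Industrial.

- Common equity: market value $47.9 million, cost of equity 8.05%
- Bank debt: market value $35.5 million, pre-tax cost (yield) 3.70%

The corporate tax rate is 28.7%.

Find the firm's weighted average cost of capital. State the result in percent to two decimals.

5.75%

Total capital V = 47.9 + 35.5 = 83.4.
Equity: weight = 47.9/83.4 = 0.5743; cost = 8.05%.
Bank debt: weight = 35.5/83.4 = 0.4257; after-tax cost = 3.7% × (1 − 28.7%) = 2.6381%.
WACC = 0.5743 × 8.0500% + 0.4257 × 2.6381% = 5.7464%.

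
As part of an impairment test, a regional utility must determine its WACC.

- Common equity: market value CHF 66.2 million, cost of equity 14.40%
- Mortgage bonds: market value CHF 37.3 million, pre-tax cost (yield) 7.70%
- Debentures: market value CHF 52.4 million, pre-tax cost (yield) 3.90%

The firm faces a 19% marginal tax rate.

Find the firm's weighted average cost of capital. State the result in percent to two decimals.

8.67%

Total capital V = 66.2 + 37.3 + 52.4 = 155.9.
Equity: weight = 66.2/155.9 = 0.4246; cost = 14.4%.
Mortgage bonds: weight = 37.3/155.9 = 0.2393; after-tax cost = 7.7% × (1 − 19%) = 6.2370%.
Debentures: weight = 52.4/155.9 = 0.3361; after-tax cost = 3.9% × (1 − 19%) = 3.1590%.
WACC = 0.4246 × 14.4000% + 0.2393 × 6.2370% + 0.3361 × 3.1590% = 8.6687%.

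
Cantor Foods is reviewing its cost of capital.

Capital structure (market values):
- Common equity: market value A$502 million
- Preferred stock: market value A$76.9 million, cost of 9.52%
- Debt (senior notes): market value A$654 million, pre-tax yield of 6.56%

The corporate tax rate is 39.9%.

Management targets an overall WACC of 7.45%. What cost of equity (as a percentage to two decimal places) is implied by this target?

11.70%

Total capital V = 502 + 76.9 + 654 = 1232.9.
Equity weight = 502/1232.9 = 0.4072.
Preferred weight = 76.9/1232.9 = 0.0624.
Senior notes weight = 654/1232.9 = 0.5305.
Debt contribution = 0.5305 × 6.56% × (1 − 39.9%) = 2.0914%.
Preferred contribution = 0.0624 × 9.52% = 0.5938%.
Required equity contribution = 7.45% − 2.6852% = 4.7648%.
Re = 4.7648% / 0.4072 = 11.7024%.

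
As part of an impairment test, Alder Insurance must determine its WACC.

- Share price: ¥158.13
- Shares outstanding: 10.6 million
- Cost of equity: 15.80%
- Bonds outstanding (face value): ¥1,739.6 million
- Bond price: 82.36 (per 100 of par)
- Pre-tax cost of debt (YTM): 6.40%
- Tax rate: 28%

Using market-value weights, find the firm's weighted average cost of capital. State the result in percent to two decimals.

Market value of equity E = 158.13 × 10.6m = 1676.178m. Market value of debt D = 1739.6m × 82.36/100 = 1432.73456m.
Total capital V = 1676.178 + 1432.73456 = 3108.91256.
Equity: weight = 1676.178/3108.91256 = 0.5392; cost = 15.8%.
Bonds outstanding: weight = 1432.73456/3108.91256 = 0.4608; after-tax cost = 6.4% × (1 − 28%) = 4.6080%.
WACC = 0.5392 × 15.8000% + 0.4608 × 4.6080% = 10.6422%.

10.64%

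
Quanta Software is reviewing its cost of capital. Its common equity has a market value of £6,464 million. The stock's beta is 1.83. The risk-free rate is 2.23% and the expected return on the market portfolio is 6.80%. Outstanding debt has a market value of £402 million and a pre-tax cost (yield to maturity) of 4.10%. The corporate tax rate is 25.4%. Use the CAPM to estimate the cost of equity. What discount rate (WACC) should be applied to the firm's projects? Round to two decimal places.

10.15%

Market risk premium = 6.8% − 2.23% = 4.57%.
Cost of equity via CAPM: Re = 2.23% + 1.83 × 4.57% = 10.5931%.
Total capital V = 6464 + 402 = 6866.
Equity: weight = 6464/6866 = 0.9415; cost = 10.5931%.
Debt: weight = 402/6866 = 0.0585; after-tax cost = 4.1% × (1 − 25.4%) = 3.0586%.
WACC = 0.9415 × 10.5931% + 0.0585 × 3.0586% = 10.1520%.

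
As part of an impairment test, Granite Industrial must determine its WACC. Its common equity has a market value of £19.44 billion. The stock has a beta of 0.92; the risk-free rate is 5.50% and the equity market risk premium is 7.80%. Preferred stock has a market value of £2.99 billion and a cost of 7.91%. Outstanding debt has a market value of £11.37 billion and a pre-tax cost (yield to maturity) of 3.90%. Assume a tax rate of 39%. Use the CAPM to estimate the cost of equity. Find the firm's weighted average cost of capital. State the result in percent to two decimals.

8.79%

Cost of equity via CAPM: Re = 5.5% + 0.92 × 7.8% = 12.6760%.
Total capital V = 19.44 + 2.99 + 11.37 = 33.8.
Equity: weight = 19.44/33.8 = 0.5751; cost = 12.676%.
Preferred: weight = 2.99/33.8 = 0.0885; cost = 7.91%.
Debt: weight = 11.37/33.8 = 0.3364; after-tax cost = 3.9% × (1 − 39%) = 2.3790%.
WACC = 0.5751 × 12.6760% + 0.0885 × 7.9100% + 0.3364 × 2.3790% = 8.7906%.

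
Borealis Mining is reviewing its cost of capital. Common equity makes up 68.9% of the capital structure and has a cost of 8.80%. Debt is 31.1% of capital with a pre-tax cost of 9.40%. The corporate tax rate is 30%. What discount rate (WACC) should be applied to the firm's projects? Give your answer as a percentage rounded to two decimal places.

After-tax cost of debt = 9.4% × (1 − 30%) = 6.5800%.
WACC = 0.689 × 8.8000% + 0.311 × 6.5800% = 8.1096%.

8.11%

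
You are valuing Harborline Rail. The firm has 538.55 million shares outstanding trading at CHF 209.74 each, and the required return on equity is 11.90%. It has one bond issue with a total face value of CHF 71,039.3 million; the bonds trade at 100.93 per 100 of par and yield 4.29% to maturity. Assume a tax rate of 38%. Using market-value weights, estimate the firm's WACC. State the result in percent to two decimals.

Market value of equity E = 209.74 × 538.55m = 112955.477m. Market value of debt D = 71039.3m × 100.93/100 = 71699.96549m.
Total capital V = 112955.477 + 71699.96549 = 184655.44249.
Equity: weight = 112955.477/184655.44249 = 0.6117; cost = 11.9%.
Bonds outstanding: weight = 71699.96549/184655.44249 = 0.3883; after-tax cost = 4.29% × (1 − 38%) = 2.6598%.
WACC = 0.6117 × 11.9000% + 0.3883 × 2.6598% = 8.3121%.

8.31%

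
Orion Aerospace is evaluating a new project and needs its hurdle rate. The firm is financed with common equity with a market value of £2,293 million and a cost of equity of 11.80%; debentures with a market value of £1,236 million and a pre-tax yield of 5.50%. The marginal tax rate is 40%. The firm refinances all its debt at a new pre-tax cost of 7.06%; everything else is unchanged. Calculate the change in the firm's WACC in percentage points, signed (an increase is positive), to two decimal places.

+0.33 pp

Current WACC:
Total capital V = 2293 + 1236 = 3529.
Equity: weight = 2293/3529 = 0.6498; cost = 11.8%.
Debentures: weight = 1236/3529 = 0.3502; after-tax cost = 5.5% × (1 − 40%) = 3.3000%.
WACC = 0.6498 × 11.8000% + 0.3502 × 3.3000% = 8.8230%.
After the change:
Total capital V = 2293 + 1236 = 3529.
Equity: weight = 2293/3529 = 0.6498; cost = 11.8%.
Debentures: weight = 1236/3529 = 0.3502; after-tax cost = 7.06% × (1 − 40%) = 4.2360%.
WACC = 0.6498 × 11.8000% + 0.3502 × 4.2360% = 9.1508%.
Change in WACC = 9.1508% − 8.8230% = 0.3278 pp.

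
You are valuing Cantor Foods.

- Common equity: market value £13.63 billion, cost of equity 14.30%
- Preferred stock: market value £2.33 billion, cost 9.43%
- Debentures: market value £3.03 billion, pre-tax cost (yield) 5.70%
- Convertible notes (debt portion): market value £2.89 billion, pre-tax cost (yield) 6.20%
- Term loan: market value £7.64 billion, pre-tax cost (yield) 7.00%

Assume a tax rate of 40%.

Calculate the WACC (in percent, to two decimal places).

9.15%

Total capital V = 13.63 + 2.33 + 3.03 + 2.89 + 7.64 = 29.52.
Equity: weight = 13.63/29.52 = 0.4617; cost = 14.3%.
Preferred: weight = 2.33/29.52 = 0.0789; cost = 9.43%.
Debentures: weight = 3.03/29.52 = 0.1026; after-tax cost = 5.7% × (1 − 40%) = 3.4200%.
Convertible notes (debt portion): weight = 2.89/29.52 = 0.0979; after-tax cost = 6.2% × (1 − 40%) = 3.7200%.
Term loan: weight = 7.64/29.52 = 0.2588; after-tax cost = 7% × (1 − 40%) = 4.2000%.
WACC = 0.4617 × 14.3000% + 0.0789 × 9.4300% + 0.1026 × 3.4200% + 0.0979 × 3.7200% + 0.2588 × 4.2000% = 9.1491%.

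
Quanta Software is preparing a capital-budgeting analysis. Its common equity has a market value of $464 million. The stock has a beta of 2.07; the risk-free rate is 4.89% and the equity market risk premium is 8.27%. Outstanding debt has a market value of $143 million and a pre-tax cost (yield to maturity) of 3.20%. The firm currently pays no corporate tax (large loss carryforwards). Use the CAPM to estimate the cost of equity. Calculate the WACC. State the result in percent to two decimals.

Cost of equity via CAPM: Re = 4.89% + 2.07 × 8.27% = 22.0089%.
Total capital V = 464 + 143 = 607.
Equity: weight = 464/607 = 0.7644; cost = 22.0089%.
Debt: weight = 143/607 = 0.2356; after-tax cost = 3.2% × (1 − 0%) = 3.2000%.
WACC = 0.7644 × 22.0089% + 0.2356 × 3.2000% = 17.5778%.

17.58%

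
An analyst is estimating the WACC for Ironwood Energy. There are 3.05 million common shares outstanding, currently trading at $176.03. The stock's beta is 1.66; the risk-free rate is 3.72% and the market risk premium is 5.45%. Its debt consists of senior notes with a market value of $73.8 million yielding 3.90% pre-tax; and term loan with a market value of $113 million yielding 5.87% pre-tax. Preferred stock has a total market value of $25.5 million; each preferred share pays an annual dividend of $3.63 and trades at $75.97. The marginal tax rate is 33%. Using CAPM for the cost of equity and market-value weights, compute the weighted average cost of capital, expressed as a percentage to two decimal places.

Cost of equity via CAPM: Re = 3.72% + 1.66 × 5.45% = 12.7670%.
Cost of preferred: Rp = 3.63 / 75.97 = 4.7782%.
Market value of equity E = 176.03 × 3.05m = 536.8915m.
Total capital V = 536.8915 + 25.5 + 73.8 + 113 = 749.1915.
Equity: weight = 536.8915/749.1915 = 0.7166; cost = 12.767%.
Preferred: weight = 25.5/749.1915 = 0.0340; cost = 4.7782%.
Senior notes: weight = 73.8/749.1915 = 0.0985; after-tax cost = 3.9% × (1 − 33%) = 2.6130%.
Term loan: weight = 113/749.1915 = 0.1508; after-tax cost = 5.87% × (1 − 33%) = 3.9329%.
WACC = 0.7166 × 12.7670% + 0.0340 × 4.7782% + 0.0985 × 2.6130% + 0.1508 × 3.9329% = 10.1624%.

10.16%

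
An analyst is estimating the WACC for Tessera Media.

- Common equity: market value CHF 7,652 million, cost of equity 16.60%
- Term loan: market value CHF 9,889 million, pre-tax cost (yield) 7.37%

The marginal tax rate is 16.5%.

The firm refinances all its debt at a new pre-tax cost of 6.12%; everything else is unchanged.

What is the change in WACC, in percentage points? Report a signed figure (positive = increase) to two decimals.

-0.59 pp

Current WACC:
Total capital V = 7652 + 9889 = 17541.
Equity: weight = 7652/17541 = 0.4362; cost = 16.6%.
Term loan: weight = 9889/17541 = 0.5638; after-tax cost = 7.37% × (1 − 16.5%) = 6.1540%.
WACC = 0.4362 × 16.6000% + 0.5638 × 6.1540% = 10.7109%.
After the change:
Total capital V = 7652 + 9889 = 17541.
Equity: weight = 7652/17541 = 0.4362; cost = 16.6%.
Term loan: weight = 9889/17541 = 0.5638; after-tax cost = 6.12% × (1 − 16.5%) = 5.1102%.
WACC = 0.4362 × 16.6000% + 0.5638 × 5.1102% = 10.1225%.
Change in WACC = 10.1225% − 10.7109% = -0.5884 pp.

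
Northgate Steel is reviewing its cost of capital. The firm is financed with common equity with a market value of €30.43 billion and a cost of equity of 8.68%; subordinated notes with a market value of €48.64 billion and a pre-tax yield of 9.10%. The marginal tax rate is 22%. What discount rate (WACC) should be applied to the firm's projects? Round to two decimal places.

7.71%

Total capital V = 30.43 + 48.64 = 79.07.
Equity: weight = 30.43/79.07 = 0.3848; cost = 8.68%.
Subordinated notes: weight = 48.64/79.07 = 0.6152; after-tax cost = 9.1% × (1 − 22%) = 7.0980%.
WACC = 0.3848 × 8.6800% + 0.6152 × 7.0980% = 7.7068%.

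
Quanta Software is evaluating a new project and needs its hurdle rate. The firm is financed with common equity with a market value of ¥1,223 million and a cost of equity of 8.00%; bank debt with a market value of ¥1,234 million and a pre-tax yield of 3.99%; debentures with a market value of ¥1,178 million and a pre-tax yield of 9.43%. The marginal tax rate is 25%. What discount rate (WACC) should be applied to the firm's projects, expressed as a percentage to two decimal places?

Total capital V = 1223 + 1234 + 1178 = 3635.
Equity: weight = 1223/3635 = 0.3365; cost = 8%.
Bank debt: weight = 1234/3635 = 0.3395; after-tax cost = 3.99% × (1 − 25%) = 2.9925%.
Debentures: weight = 1178/3635 = 0.3241; after-tax cost = 9.43% × (1 − 25%) = 7.0725%.
WACC = 0.3365 × 8.0000% + 0.3395 × 2.9925% + 0.3241 × 7.0725% = 5.9995%.

6.00%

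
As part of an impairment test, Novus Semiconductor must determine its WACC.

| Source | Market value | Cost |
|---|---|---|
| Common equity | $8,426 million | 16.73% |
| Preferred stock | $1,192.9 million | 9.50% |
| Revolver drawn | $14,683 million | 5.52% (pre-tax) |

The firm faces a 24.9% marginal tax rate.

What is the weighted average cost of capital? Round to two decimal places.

Total capital V = 8426 + 1192.9 + 14683 = 24301.9.
Equity: weight = 8426/24301.9 = 0.3467; cost = 16.73%.
Preferred: weight = 1192.9/24301.9 = 0.0491; cost = 9.5%.
Revolver drawn: weight = 14683/24301.9 = 0.6042; after-tax cost = 5.52% × (1 − 24.9%) = 4.1455%.
WACC = 0.3467 × 16.7300% + 0.0491 × 9.5000% + 0.6042 × 4.1455% = 8.7717%.

8.77%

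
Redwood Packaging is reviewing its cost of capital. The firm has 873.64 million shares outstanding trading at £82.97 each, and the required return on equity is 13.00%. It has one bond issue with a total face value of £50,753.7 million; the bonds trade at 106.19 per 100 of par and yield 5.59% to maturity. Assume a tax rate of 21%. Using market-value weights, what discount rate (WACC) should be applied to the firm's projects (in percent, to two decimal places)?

Market value of equity E = 82.97 × 873.64m = 72485.9108m. Market value of debt D = 50753.7m × 106.19/100 = 53895.35403m.
Total capital V = 72485.9108 + 53895.35403 = 126381.26483.
Equity: weight = 72485.9108/126381.26483 = 0.5735; cost = 13%.
Bonds outstanding: weight = 53895.35403/126381.26483 = 0.4265; after-tax cost = 5.59% × (1 − 21%) = 4.4161%.
WACC = 0.5735 × 13.0000% + 0.4265 × 4.4161% = 9.3394%.

9.34%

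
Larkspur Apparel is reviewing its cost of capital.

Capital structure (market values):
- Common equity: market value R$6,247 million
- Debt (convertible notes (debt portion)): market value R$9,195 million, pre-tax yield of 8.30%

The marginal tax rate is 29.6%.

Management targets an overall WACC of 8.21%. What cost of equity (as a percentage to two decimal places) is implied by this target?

Total capital V = 6247 + 9195 = 15442.
Equity weight = 6247/15442 = 0.4045.
Convertible notes (debt portion) weight = 9195/15442 = 0.5955.
Debt contribution = 0.5955 × 8.3% × (1 − 29.6%) = 3.4794%.
Required equity contribution = 8.21% − 3.4794% = 4.7306%.
Re = 4.7306% / 0.4045 = 11.6937%.

11.69%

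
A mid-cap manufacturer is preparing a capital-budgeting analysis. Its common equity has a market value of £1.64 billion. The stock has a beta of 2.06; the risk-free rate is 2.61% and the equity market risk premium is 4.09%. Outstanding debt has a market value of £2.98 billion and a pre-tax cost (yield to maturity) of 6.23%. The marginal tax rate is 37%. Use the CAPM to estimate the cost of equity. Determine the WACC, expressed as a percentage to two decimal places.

Cost of equity via CAPM: Re = 2.61% + 2.06 × 4.09% = 11.0354%.
Total capital V = 1.64 + 2.98 = 4.62.
Equity: weight = 1.64/4.62 = 0.3550; cost = 11.0354%.
Debt: weight = 2.98/4.62 = 0.6450; after-tax cost = 6.23% × (1 − 37%) = 3.9249%.
WACC = 0.3550 × 11.0354% + 0.6450 × 3.9249% = 6.4490%.

6.45%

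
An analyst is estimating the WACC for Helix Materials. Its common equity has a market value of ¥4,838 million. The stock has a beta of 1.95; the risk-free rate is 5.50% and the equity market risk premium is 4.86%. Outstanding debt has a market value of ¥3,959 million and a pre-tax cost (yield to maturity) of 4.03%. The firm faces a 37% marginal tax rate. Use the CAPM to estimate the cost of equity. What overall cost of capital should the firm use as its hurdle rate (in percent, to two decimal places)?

9.38%

Cost of equity via CAPM: Re = 5.5% + 1.95 × 4.86% = 14.9770%.
Total capital V = 4838 + 3959 = 8797.
Equity: weight = 4838/8797 = 0.5500; cost = 14.977%.
Debt: weight = 3959/8797 = 0.4500; after-tax cost = 4.03% × (1 − 37%) = 2.5389%.
WACC = 0.5500 × 14.9770% + 0.4500 × 2.5389% = 9.3794%.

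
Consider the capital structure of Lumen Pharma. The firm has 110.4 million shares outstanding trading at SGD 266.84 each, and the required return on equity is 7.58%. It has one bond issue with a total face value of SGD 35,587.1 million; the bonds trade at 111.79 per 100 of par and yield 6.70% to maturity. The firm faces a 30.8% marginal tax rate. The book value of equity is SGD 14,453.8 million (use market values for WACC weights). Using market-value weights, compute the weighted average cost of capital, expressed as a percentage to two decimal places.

5.89%

Market value of equity E = 266.84 × 110.4m = 29459.136m. Market value of debt D = 35587.1m × 111.79/100 = 39782.81909m.
Total capital V = 29459.136 + 39782.81909 = 69241.95509.
Equity: weight = 29459.136/69241.95509 = 0.4255; cost = 7.58%.
Bonds outstanding: weight = 39782.81909/69241.95509 = 0.5745; after-tax cost = 6.7% × (1 − 30.8%) = 4.6364%.
WACC = 0.4255 × 7.5800% + 0.5745 × 4.6364% = 5.8888%.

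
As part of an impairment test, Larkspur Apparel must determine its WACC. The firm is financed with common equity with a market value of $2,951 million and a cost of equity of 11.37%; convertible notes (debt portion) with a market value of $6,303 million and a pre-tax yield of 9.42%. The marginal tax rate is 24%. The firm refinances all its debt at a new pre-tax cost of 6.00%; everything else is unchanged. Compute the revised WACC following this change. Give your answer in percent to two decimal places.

After the change:
Total capital V = 2951 + 6303 = 9254.
Equity: weight = 2951/9254 = 0.3189; cost = 11.37%.
Convertible notes (debt portion): weight = 6303/9254 = 0.6811; after-tax cost = 6% × (1 − 24%) = 4.5600%.
WACC = 0.3189 × 11.3700% + 0.6811 × 4.5600% = 6.7316%.

6.73%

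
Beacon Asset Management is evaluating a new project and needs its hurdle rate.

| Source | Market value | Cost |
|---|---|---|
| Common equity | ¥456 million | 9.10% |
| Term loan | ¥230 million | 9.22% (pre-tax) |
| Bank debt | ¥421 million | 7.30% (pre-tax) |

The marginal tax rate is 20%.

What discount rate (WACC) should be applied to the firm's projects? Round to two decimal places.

7.50%

Total capital V = 456 + 230 + 421 = 1107.
Equity: weight = 456/1107 = 0.4119; cost = 9.1%.
Term loan: weight = 230/1107 = 0.2078; after-tax cost = 9.22% × (1 − 20%) = 7.3760%.
Bank debt: weight = 421/1107 = 0.3803; after-tax cost = 7.3% × (1 − 20%) = 5.8400%.
WACC = 0.4119 × 9.1000% + 0.2078 × 7.3760% + 0.3803 × 5.8400% = 7.5020%.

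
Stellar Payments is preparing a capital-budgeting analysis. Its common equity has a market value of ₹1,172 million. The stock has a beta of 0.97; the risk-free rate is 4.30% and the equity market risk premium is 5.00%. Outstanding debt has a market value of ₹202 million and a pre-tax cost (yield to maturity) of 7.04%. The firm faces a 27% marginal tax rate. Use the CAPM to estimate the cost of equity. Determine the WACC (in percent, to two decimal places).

8.56%

Cost of equity via CAPM: Re = 4.3% + 0.97 × 5.0% = 9.1500%.
Total capital V = 1172 + 202 = 1374.
Equity: weight = 1172/1374 = 0.8530; cost = 9.15%.
Debt: weight = 202/1374 = 0.1470; after-tax cost = 7.04% × (1 − 27%) = 5.1392%.
WACC = 0.8530 × 9.1500% + 0.1470 × 5.1392% = 8.5603%.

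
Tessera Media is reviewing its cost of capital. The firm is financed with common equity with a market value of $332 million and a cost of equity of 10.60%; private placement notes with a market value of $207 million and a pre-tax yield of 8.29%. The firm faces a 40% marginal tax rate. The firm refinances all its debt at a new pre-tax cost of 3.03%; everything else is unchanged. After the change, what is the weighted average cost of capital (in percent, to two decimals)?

After the change:
Total capital V = 332 + 207 = 539.
Equity: weight = 332/539 = 0.6160; cost = 10.6%.
Private placement notes: weight = 207/539 = 0.3840; after-tax cost = 3.03% × (1 − 40%) = 1.8180%.
WACC = 0.6160 × 10.6000% + 0.3840 × 1.8180% = 7.2273%.

7.23%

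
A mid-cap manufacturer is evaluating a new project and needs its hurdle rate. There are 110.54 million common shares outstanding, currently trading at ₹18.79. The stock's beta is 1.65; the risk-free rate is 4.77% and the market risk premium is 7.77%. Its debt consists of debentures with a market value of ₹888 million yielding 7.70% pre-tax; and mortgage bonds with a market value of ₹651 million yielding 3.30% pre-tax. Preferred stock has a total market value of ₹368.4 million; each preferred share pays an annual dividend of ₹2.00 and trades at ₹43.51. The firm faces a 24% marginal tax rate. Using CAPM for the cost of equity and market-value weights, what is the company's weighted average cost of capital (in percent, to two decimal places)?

Cost of equity via CAPM: Re = 4.77% + 1.65 × 7.77% = 17.5905%.
Cost of preferred: Rp = 2.0 / 43.51 = 4.5966%.
Market value of equity E = 18.79 × 110.54m = 2077.0466m.
Total capital V = 2077.0466 + 368.4 + 888 + 651 = 3984.4466.
Equity: weight = 2077.0466/3984.4466 = 0.5213; cost = 17.5905%.
Preferred: weight = 368.4/3984.4466 = 0.0925; cost = 4.5966%.
Debentures: weight = 888/3984.4466 = 0.2229; after-tax cost = 7.7% × (1 − 24%) = 5.8520%.
Mortgage bonds: weight = 651/3984.4466 = 0.1634; after-tax cost = 3.3% × (1 − 24%) = 2.5080%.
WACC = 0.5213 × 17.5905% + 0.0925 × 4.5966% + 0.2229 × 5.8520% + 0.1634 × 2.5080% = 11.3087%.

11.31%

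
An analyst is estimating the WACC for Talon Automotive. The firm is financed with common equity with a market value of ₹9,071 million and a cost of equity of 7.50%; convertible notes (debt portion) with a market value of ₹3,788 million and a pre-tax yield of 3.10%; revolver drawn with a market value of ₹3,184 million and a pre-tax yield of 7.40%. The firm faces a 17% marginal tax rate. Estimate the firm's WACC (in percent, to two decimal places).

Total capital V = 9071 + 3788 + 3184 = 16043.
Equity: weight = 9071/16043 = 0.5654; cost = 7.5%.
Convertible notes (debt portion): weight = 3788/16043 = 0.2361; after-tax cost = 3.1% × (1 − 17%) = 2.5730%.
Revolver drawn: weight = 3184/16043 = 0.1985; after-tax cost = 7.4% × (1 − 17%) = 6.1420%.
WACC = 0.5654 × 7.5000% + 0.2361 × 2.5730% + 0.1985 × 6.1420% = 6.0671%.

6.07%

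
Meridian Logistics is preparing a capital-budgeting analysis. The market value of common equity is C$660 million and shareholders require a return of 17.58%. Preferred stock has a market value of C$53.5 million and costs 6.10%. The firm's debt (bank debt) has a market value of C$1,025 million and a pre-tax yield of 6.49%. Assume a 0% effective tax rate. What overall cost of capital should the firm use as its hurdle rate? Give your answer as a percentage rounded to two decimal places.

Total capital V = 660 + 53.5 + 1025 = 1738.5.
Equity: weight = 660/1738.5 = 0.3796; cost = 17.58%.
Preferred: weight = 53.5/1738.5 = 0.0308; cost = 6.1%.
Bank debt: weight = 1025/1738.5 = 0.5896; after-tax cost = 6.49% × (1 − 0%) = 6.4900%.
WACC = 0.3796 × 17.5800% + 0.0308 × 6.1000% + 0.5896 × 6.4900% = 10.6882%.

10.69%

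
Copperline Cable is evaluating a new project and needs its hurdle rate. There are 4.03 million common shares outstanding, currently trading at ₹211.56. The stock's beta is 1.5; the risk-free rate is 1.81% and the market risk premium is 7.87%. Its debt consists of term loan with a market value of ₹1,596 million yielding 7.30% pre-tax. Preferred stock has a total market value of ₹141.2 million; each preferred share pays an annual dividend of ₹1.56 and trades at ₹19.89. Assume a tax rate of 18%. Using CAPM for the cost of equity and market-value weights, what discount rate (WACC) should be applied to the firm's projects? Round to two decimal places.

Cost of equity via CAPM: Re = 1.81% + 1.5 × 7.87% = 13.6150%.
Cost of preferred: Rp = 1.56 / 19.89 = 7.8431%.
Market value of equity E = 211.56 × 4.03m = 852.5868m.
Total capital V = 852.5868 + 141.2 + 1596 = 2589.7868.
Equity: weight = 852.5868/2589.7868 = 0.3292; cost = 13.615%.
Preferred: weight = 141.2/2589.7868 = 0.0545; cost = 7.8431%.
Term loan: weight = 1596/2589.7868 = 0.6163; after-tax cost = 7.3% × (1 − 18%) = 5.9860%.
WACC = 0.3292 × 13.6150% + 0.0545 × 7.8431% + 0.6163 × 5.9860% = 8.5988%.

8.60%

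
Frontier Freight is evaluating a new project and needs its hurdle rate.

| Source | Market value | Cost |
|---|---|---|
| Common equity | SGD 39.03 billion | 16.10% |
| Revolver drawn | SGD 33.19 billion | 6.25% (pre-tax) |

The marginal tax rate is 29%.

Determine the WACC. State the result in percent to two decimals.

Total capital V = 39.03 + 33.19 = 72.22.
Equity: weight = 39.03/72.22 = 0.5404; cost = 16.1%.
Revolver drawn: weight = 33.19/72.22 = 0.4596; after-tax cost = 6.25% × (1 − 29%) = 4.4375%.
WACC = 0.5404 × 16.1000% + 0.4596 × 4.4375% = 10.7403%.

10.74%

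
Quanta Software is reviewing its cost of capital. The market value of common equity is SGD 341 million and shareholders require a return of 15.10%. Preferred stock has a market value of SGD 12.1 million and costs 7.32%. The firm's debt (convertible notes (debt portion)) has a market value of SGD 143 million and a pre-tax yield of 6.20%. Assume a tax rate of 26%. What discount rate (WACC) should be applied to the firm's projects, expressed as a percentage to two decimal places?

Total capital V = 341 + 12.1 + 143 = 496.1.
Equity: weight = 341/496.1 = 0.6874; cost = 15.1%.
Preferred: weight = 12.1/496.1 = 0.0244; cost = 7.32%.
Convertible notes (debt portion): weight = 143/496.1 = 0.2882; after-tax cost = 6.2% × (1 − 26%) = 4.5880%.
WACC = 0.6874 × 15.1000% + 0.0244 × 7.3200% + 0.2882 × 4.5880% = 11.8802%.

11.88%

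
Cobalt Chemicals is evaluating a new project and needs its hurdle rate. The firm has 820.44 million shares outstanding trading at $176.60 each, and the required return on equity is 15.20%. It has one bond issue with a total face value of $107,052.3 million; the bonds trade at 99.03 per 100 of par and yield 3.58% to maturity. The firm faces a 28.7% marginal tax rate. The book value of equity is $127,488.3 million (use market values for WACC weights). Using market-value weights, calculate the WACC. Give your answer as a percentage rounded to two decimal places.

9.86%

Market value of equity E = 176.6 × 820.44m = 144889.704m. Market value of debt D = 107052.3m × 99.03/100 = 106013.89269m.
Total capital V = 144889.704 + 106013.89269 = 250903.59669.
Equity: weight = 144889.704/250903.59669 = 0.5775; cost = 15.2%.
Bonds outstanding: weight = 106013.89269/250903.59669 = 0.4225; after-tax cost = 3.58% × (1 − 28.7%) = 2.5525%.
WACC = 0.5775 × 15.2000% + 0.4225 × 2.5525% = 9.8561%.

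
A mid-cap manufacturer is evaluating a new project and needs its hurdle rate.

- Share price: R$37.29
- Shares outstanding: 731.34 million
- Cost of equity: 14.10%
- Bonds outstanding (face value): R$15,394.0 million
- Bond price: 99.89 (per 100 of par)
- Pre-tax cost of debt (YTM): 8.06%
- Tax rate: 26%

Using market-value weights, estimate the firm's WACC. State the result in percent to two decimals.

11.17%

Market value of equity E = 37.29 × 731.34m = 27271.6686m. Market value of debt D = 15394m × 99.89/100 = 15377.0666m.
Total capital V = 27271.6686 + 15377.0666 = 42648.7352.
Equity: weight = 27271.6686/42648.7352 = 0.6394; cost = 14.1%.
Bonds outstanding: weight = 15377.0666/42648.7352 = 0.3606; after-tax cost = 8.06% × (1 − 26%) = 5.9644%.
WACC = 0.6394 × 14.1000% + 0.3606 × 5.9644% = 11.1667%.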